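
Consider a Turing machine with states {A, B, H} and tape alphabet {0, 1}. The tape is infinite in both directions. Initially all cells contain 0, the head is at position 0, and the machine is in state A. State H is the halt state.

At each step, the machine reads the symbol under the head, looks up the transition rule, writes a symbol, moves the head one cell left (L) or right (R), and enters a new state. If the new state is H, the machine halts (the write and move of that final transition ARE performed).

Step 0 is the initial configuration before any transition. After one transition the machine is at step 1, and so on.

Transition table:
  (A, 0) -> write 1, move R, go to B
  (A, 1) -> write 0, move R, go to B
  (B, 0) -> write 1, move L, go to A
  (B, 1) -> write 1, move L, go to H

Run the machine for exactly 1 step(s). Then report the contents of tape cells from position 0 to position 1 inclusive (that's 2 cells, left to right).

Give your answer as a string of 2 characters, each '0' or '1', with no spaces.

Answer: 10

Derivation:
Step 1: in state A at pos 0, read 0 -> (A,0)->write 1,move R,goto B. Now: state=B, head=1, tape[-1..2]=0100 (head:   ^)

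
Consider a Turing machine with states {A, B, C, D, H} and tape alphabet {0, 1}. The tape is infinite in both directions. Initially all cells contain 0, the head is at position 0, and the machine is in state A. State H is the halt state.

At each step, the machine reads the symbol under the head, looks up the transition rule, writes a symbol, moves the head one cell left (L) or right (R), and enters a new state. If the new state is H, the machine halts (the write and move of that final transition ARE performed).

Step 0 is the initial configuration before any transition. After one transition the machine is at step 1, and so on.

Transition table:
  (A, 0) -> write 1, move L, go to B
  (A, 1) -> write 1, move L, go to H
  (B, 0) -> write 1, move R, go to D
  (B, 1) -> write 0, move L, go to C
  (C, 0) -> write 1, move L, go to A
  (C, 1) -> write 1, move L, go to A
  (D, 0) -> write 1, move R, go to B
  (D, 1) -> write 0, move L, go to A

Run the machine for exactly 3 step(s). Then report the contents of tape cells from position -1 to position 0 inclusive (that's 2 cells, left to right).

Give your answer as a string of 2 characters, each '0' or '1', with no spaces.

Answer: 10

Derivation:
Step 1: in state A at pos 0, read 0 -> (A,0)->write 1,move L,goto B. Now: state=B, head=-1, tape[-2..1]=0010 (head:  ^)
Step 2: in state B at pos -1, read 0 -> (B,0)->write 1,move R,goto D. Now: state=D, head=0, tape[-2..1]=0110 (head:   ^)
Step 3: in state D at pos 0, read 1 -> (D,1)->write 0,move L,goto A. Now: state=A, head=-1, tape[-2..1]=0100 (head:  ^)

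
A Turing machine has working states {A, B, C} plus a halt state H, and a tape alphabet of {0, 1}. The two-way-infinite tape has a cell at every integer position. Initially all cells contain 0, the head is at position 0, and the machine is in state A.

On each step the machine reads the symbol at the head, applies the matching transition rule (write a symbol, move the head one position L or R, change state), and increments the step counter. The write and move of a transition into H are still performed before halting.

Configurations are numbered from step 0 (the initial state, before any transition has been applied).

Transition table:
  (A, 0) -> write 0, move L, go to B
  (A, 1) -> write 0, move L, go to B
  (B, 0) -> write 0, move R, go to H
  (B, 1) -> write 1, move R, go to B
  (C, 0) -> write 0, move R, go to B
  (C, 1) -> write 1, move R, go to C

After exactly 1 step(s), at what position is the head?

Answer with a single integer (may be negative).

Answer: -1

Derivation:
Step 1: in state A at pos 0, read 0 -> (A,0)->write 0,move L,goto B. Now: state=B, head=-1, tape[-2..1]=0000 (head:  ^)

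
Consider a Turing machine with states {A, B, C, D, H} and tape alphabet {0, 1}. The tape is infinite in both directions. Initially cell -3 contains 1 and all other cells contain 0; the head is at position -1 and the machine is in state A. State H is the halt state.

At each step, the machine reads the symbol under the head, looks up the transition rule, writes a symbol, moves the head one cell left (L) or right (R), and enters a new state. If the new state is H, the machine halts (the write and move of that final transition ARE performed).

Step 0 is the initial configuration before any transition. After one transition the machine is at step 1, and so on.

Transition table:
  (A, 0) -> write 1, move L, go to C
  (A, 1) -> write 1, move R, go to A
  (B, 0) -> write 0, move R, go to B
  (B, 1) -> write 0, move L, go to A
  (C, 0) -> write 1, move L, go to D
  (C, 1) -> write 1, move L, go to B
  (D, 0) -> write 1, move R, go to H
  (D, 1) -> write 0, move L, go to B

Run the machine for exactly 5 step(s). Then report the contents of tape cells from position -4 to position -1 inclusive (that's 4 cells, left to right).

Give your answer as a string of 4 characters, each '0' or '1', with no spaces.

Step 1: in state A at pos -1, read 0 -> (A,0)->write 1,move L,goto C. Now: state=C, head=-2, tape[-4..0]=01010 (head:   ^)
Step 2: in state C at pos -2, read 0 -> (C,0)->write 1,move L,goto D. Now: state=D, head=-3, tape[-4..0]=01110 (head:  ^)
Step 3: in state D at pos -3, read 1 -> (D,1)->write 0,move L,goto B. Now: state=B, head=-4, tape[-5..0]=000110 (head:  ^)
Step 4: in state B at pos -4, read 0 -> (B,0)->write 0,move R,goto B. Now: state=B, head=-3, tape[-5..0]=000110 (head:   ^)
Step 5: in state B at pos -3, read 0 -> (B,0)->write 0,move R,goto B. Now: state=B, head=-2, tape[-5..0]=000110 (head:    ^)

Answer: 0011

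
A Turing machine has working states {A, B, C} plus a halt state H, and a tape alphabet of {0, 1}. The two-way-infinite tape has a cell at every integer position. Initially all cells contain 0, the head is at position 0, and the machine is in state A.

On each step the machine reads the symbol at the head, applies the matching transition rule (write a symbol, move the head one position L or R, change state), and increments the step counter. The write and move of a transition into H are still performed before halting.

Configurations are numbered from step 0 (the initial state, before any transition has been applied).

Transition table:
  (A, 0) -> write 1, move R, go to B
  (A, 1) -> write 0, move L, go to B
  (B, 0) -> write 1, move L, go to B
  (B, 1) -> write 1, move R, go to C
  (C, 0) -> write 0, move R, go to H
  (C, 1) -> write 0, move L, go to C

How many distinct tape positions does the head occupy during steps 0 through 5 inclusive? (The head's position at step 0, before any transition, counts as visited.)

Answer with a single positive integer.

Answer: 3

Derivation:
Step 1: in state A at pos 0, read 0 -> (A,0)->write 1,move R,goto B. Now: state=B, head=1, tape[-1..2]=0100 (head:   ^)
Step 2: in state B at pos 1, read 0 -> (B,0)->write 1,move L,goto B. Now: state=B, head=0, tape[-1..2]=0110 (head:  ^)
Step 3: in state B at pos 0, read 1 -> (B,1)->write 1,move R,goto C. Now: state=C, head=1, tape[-1..2]=0110 (head:   ^)
Step 4: in state C at pos 1, read 1 -> (C,1)->write 0,move L,goto C. Now: state=C, head=0, tape[-1..2]=0100 (head:  ^)
Step 5: in state C at pos 0, read 1 -> (C,1)->write 0,move L,goto C. Now: state=C, head=-1, tape[-2..2]=00000 (head:  ^)
Head positions at steps 0..5: starting at 0, distinct positions visited = {-1, 0, 1} -> 3 position(s)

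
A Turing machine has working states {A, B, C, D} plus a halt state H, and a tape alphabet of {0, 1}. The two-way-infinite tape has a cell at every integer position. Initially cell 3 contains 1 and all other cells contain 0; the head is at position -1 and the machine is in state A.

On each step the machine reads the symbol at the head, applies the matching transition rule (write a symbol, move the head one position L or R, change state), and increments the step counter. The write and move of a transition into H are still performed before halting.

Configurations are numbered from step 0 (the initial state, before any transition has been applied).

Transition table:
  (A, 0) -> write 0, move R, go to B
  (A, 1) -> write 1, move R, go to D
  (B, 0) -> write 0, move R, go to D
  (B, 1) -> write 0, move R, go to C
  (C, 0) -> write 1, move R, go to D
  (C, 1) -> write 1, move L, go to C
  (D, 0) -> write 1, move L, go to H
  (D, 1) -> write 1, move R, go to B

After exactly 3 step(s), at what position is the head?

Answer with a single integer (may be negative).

Answer: 0

Derivation:
Step 1: in state A at pos -1, read 0 -> (A,0)->write 0,move R,goto B. Now: state=B, head=0, tape[-2..4]=0000010 (head:   ^)
Step 2: in state B at pos 0, read 0 -> (B,0)->write 0,move R,goto D. Now: state=D, head=1, tape[-2..4]=0000010 (head:    ^)
Step 3: in state D at pos 1, read 0 -> (D,0)->write 1,move L,goto H. Now: state=H, head=0, tape[-2..4]=0001010 (head:   ^)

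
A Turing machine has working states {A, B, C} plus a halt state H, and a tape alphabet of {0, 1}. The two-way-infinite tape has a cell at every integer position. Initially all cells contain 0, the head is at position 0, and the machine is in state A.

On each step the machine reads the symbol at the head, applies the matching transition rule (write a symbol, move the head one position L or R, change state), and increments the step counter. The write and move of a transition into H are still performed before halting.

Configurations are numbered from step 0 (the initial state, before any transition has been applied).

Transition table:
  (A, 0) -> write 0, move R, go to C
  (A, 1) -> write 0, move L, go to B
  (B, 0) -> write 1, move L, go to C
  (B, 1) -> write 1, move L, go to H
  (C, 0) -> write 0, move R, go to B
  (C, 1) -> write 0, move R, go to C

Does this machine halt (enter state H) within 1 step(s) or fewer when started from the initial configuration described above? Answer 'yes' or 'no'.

Step 1: in state A at pos 0, read 0 -> (A,0)->write 0,move R,goto C. Now: state=C, head=1, tape[-1..2]=0000 (head:   ^)
After 1 step(s): state = C (not H) -> not halted within 1 -> no

Answer: no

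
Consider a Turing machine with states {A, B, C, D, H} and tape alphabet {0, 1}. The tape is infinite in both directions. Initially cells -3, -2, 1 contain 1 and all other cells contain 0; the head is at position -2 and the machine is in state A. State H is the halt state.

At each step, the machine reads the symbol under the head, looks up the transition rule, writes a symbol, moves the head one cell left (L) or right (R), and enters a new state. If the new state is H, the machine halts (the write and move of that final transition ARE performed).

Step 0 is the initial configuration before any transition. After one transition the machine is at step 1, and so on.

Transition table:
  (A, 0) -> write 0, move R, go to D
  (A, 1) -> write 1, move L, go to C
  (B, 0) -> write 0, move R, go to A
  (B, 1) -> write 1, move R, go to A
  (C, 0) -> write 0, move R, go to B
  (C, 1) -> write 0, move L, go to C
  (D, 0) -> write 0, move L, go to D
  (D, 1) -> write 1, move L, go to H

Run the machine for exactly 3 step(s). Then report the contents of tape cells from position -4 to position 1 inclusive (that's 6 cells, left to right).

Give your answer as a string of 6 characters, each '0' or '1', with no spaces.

Step 1: in state A at pos -2, read 1 -> (A,1)->write 1,move L,goto C. Now: state=C, head=-3, tape[-4..2]=0110010 (head:  ^)
Step 2: in state C at pos -3, read 1 -> (C,1)->write 0,move L,goto C. Now: state=C, head=-4, tape[-5..2]=00010010 (head:  ^)
Step 3: in state C at pos -4, read 0 -> (C,0)->write 0,move R,goto B. Now: state=B, head=-3, tape[-5..2]=00010010 (head:   ^)

Answer: 001001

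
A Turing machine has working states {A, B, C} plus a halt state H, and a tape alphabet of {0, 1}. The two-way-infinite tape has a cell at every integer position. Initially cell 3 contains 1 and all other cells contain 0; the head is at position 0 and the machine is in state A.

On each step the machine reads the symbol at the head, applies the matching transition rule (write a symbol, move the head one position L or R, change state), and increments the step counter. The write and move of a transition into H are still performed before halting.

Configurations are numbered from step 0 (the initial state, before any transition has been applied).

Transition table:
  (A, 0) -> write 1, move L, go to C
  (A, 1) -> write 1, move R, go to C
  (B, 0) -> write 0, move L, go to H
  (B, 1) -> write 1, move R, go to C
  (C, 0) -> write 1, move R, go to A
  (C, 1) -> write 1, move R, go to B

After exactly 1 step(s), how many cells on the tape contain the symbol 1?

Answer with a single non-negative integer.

Answer: 2

Derivation:
Step 1: in state A at pos 0, read 0 -> (A,0)->write 1,move L,goto C. Now: state=C, head=-1, tape[-2..4]=0010010 (head:  ^)
Cells containing 1 after step 1: {0, 3} -> 2 cell(s)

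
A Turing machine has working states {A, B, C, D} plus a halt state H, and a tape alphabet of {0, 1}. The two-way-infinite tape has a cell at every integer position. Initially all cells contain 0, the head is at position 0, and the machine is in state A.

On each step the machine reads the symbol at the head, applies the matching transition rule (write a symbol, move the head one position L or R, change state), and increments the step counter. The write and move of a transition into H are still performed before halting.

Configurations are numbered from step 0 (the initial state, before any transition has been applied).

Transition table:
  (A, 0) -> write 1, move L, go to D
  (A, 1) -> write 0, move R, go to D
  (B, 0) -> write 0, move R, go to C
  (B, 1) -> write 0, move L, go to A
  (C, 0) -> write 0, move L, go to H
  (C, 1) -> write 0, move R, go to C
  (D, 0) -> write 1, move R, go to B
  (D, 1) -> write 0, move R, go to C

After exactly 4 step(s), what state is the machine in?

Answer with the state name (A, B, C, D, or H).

Answer: D

Derivation:
Step 1: in state A at pos 0, read 0 -> (A,0)->write 1,move L,goto D. Now: state=D, head=-1, tape[-2..1]=0010 (head:  ^)
Step 2: in state D at pos -1, read 0 -> (D,0)->write 1,move R,goto B. Now: state=B, head=0, tape[-2..1]=0110 (head:   ^)
Step 3: in state B at pos 0, read 1 -> (B,1)->write 0,move L,goto A. Now: state=A, head=-1, tape[-2..1]=0100 (head:  ^)
Step 4: in state A at pos -1, read 1 -> (A,1)->write 0,move R,goto D. Now: state=D, head=0, tape[-2..1]=0000 (head:   ^)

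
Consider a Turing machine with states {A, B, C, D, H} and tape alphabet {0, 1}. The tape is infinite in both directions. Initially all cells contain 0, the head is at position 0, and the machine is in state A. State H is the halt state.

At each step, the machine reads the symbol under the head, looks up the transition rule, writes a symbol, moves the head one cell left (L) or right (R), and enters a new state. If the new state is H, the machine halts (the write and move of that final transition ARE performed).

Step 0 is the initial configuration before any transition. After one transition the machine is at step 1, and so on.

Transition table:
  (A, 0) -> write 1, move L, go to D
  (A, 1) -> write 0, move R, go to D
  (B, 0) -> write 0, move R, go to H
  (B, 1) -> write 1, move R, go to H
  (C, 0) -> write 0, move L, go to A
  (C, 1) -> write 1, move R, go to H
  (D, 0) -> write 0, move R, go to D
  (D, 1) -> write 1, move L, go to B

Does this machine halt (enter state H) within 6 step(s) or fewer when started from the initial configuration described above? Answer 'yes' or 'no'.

Answer: yes

Derivation:
Step 1: in state A at pos 0, read 0 -> (A,0)->write 1,move L,goto D. Now: state=D, head=-1, tape[-2..1]=0010 (head:  ^)
Step 2: in state D at pos -1, read 0 -> (D,0)->write 0,move R,goto D. Now: state=D, head=0, tape[-2..1]=0010 (head:   ^)
Step 3: in state D at pos 0, read 1 -> (D,1)->write 1,move L,goto B. Now: state=B, head=-1, tape[-2..1]=0010 (head:  ^)
Step 4: in state B at pos -1, read 0 -> (B,0)->write 0,move R,goto H. Now: state=H, head=0, tape[-2..1]=0010 (head:   ^)
State H reached at step 4; 4 <= 6 -> yes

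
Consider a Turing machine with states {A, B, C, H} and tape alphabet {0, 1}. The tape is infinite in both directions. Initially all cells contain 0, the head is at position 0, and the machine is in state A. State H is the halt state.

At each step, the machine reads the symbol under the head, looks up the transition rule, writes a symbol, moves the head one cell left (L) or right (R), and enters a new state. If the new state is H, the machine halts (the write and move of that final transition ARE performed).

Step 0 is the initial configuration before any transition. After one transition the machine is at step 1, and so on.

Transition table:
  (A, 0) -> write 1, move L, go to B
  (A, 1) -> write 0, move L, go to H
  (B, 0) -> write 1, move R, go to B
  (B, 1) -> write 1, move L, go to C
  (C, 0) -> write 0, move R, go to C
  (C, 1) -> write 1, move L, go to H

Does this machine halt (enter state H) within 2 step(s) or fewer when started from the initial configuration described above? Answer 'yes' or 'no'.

Step 1: in state A at pos 0, read 0 -> (A,0)->write 1,move L,goto B. Now: state=B, head=-1, tape[-2..1]=0010 (head:  ^)
Step 2: in state B at pos -1, read 0 -> (B,0)->write 1,move R,goto B. Now: state=B, head=0, tape[-2..1]=0110 (head:   ^)
After 2 step(s): state = B (not H) -> not halted within 2 -> no

Answer: no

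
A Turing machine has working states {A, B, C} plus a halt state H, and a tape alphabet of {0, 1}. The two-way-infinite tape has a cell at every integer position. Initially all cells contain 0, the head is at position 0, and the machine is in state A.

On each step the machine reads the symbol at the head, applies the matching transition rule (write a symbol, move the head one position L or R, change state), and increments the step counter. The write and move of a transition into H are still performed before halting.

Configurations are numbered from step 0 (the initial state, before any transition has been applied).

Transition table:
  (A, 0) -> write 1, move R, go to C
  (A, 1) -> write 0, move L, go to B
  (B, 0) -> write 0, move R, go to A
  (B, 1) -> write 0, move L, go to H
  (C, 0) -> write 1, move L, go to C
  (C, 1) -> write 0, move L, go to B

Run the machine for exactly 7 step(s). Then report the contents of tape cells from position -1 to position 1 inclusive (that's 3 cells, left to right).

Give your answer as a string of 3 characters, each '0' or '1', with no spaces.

Answer: 000

Derivation:
Step 1: in state A at pos 0, read 0 -> (A,0)->write 1,move R,goto C. Now: state=C, head=1, tape[-1..2]=0100 (head:   ^)
Step 2: in state C at pos 1, read 0 -> (C,0)->write 1,move L,goto C. Now: state=C, head=0, tape[-1..2]=0110 (head:  ^)
Step 3: in state C at pos 0, read 1 -> (C,1)->write 0,move L,goto B. Now: state=B, head=-1, tape[-2..2]=00010 (head:  ^)
Step 4: in state B at pos -1, read 0 -> (B,0)->write 0,move R,goto A. Now: state=A, head=0, tape[-2..2]=00010 (head:   ^)
Step 5: in state A at pos 0, read 0 -> (A,0)->write 1,move R,goto C. Now: state=C, head=1, tape[-2..2]=00110 (head:    ^)
Step 6: in state C at pos 1, read 1 -> (C,1)->write 0,move L,goto B. Now: state=B, head=0, tape[-2..2]=00100 (head:   ^)
Step 7: in state B at pos 0, read 1 -> (B,1)->write 0,move L,goto H. Now: state=H, head=-1, tape[-2..2]=00000 (head:  ^)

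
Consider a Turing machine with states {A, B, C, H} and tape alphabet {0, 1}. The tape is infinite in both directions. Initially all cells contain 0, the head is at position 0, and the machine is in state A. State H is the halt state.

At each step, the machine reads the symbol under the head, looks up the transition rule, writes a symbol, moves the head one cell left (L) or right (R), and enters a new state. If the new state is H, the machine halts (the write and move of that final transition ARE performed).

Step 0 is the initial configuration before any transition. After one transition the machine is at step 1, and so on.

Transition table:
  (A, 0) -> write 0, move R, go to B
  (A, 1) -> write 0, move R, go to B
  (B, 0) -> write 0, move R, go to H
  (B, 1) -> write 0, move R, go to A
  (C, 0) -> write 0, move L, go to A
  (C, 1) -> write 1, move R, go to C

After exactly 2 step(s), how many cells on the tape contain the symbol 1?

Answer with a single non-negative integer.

Answer: 0

Derivation:
Step 1: in state A at pos 0, read 0 -> (A,0)->write 0,move R,goto B. Now: state=B, head=1, tape[-1..2]=0000 (head:   ^)
Step 2: in state B at pos 1, read 0 -> (B,0)->write 0,move R,goto H. Now: state=H, head=2, tape[-1..3]=00000 (head:    ^)
No cell contains 1 after step 2 -> 0 cell(s)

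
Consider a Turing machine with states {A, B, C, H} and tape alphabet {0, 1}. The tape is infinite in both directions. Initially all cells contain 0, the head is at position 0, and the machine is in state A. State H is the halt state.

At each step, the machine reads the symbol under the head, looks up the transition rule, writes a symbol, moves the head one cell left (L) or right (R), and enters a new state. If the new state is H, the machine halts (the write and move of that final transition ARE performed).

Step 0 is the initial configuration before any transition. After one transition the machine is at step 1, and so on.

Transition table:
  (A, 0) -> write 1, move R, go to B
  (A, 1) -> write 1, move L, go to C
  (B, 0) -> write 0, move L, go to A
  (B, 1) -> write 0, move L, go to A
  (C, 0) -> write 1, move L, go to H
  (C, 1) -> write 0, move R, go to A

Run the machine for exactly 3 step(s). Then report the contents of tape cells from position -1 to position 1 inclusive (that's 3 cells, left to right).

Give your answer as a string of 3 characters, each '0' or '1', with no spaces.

Answer: 010

Derivation:
Step 1: in state A at pos 0, read 0 -> (A,0)->write 1,move R,goto B. Now: state=B, head=1, tape[-1..2]=0100 (head:   ^)
Step 2: in state B at pos 1, read 0 -> (B,0)->write 0,move L,goto A. Now: state=A, head=0, tape[-1..2]=0100 (head:  ^)
Step 3: in state A at pos 0, read 1 -> (A,1)->write 1,move L,goto C. Now: state=C, head=-1, tape[-2..2]=00100 (head:  ^)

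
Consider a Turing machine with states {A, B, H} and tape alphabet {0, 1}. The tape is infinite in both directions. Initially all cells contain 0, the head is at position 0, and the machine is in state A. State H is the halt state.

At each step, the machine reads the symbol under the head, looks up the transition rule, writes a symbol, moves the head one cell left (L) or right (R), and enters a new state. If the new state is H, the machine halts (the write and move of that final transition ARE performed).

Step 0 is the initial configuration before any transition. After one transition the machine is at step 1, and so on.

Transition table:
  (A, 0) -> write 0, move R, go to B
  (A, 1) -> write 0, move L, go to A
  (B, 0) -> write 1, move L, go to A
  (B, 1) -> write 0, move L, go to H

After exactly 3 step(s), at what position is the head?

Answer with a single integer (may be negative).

Answer: 1

Derivation:
Step 1: in state A at pos 0, read 0 -> (A,0)->write 0,move R,goto B. Now: state=B, head=1, tape[-1..2]=0000 (head:   ^)
Step 2: in state B at pos 1, read 0 -> (B,0)->write 1,move L,goto A. Now: state=A, head=0, tape[-1..2]=0010 (head:  ^)
Step 3: in state A at pos 0, read 0 -> (A,0)->write 0,move R,goto B. Now: state=B, head=1, tape[-1..2]=0010 (head:   ^)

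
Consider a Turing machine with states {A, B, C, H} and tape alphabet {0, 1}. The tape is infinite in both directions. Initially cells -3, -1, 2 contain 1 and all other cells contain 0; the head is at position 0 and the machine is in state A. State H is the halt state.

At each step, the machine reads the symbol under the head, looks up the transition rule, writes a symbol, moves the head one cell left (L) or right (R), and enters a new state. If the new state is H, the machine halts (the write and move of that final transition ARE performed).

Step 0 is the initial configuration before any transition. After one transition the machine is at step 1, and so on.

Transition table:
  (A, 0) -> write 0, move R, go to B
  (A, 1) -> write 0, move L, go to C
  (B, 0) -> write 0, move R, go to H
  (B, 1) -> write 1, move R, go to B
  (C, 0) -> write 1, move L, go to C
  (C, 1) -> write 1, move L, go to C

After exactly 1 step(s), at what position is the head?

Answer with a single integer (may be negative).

Answer: 1

Derivation:
Step 1: in state A at pos 0, read 0 -> (A,0)->write 0,move R,goto B. Now: state=B, head=1, tape[-4..3]=01010010 (head:      ^)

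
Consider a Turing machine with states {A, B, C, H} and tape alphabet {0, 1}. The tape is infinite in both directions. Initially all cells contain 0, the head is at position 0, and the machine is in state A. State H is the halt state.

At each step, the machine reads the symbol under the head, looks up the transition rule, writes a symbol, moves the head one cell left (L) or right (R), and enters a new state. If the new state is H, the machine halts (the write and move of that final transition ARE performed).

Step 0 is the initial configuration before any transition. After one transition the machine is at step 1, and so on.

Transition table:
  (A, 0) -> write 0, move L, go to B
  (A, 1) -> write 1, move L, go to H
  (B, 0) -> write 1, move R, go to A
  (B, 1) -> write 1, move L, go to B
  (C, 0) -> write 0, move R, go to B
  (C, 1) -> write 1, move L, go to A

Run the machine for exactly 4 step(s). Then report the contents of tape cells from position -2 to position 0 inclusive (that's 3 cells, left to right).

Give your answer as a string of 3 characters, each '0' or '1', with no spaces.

Answer: 010

Derivation:
Step 1: in state A at pos 0, read 0 -> (A,0)->write 0,move L,goto B. Now: state=B, head=-1, tape[-2..1]=0000 (head:  ^)
Step 2: in state B at pos -1, read 0 -> (B,0)->write 1,move R,goto A. Now: state=A, head=0, tape[-2..1]=0100 (head:   ^)
Step 3: in state A at pos 0, read 0 -> (A,0)->write 0,move L,goto B. Now: state=B, head=-1, tape[-2..1]=0100 (head:  ^)
Step 4: in state B at pos -1, read 1 -> (B,1)->write 1,move L,goto B. Now: state=B, head=-2, tape[-3..1]=00100 (head:  ^)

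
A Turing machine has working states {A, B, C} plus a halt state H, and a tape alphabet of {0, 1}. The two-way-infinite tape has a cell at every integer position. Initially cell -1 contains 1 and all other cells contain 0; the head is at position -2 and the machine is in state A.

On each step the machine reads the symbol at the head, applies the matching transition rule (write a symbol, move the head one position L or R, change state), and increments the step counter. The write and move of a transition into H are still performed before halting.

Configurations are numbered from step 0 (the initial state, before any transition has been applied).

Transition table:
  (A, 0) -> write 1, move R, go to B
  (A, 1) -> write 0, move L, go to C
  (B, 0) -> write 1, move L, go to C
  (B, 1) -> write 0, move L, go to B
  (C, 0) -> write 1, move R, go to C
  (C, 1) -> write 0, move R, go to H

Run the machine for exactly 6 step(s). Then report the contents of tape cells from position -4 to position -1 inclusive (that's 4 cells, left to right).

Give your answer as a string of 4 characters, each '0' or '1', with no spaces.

Answer: 1000

Derivation:
Step 1: in state A at pos -2, read 0 -> (A,0)->write 1,move R,goto B. Now: state=B, head=-1, tape[-3..0]=0110 (head:   ^)
Step 2: in state B at pos -1, read 1 -> (B,1)->write 0,move L,goto B. Now: state=B, head=-2, tape[-3..0]=0100 (head:  ^)
Step 3: in state B at pos -2, read 1 -> (B,1)->write 0,move L,goto B. Now: state=B, head=-3, tape[-4..0]=00000 (head:  ^)
Step 4: in state B at pos -3, read 0 -> (B,0)->write 1,move L,goto C. Now: state=C, head=-4, tape[-5..0]=001000 (head:  ^)
Step 5: in state C at pos -4, read 0 -> (C,0)->write 1,move R,goto C. Now: state=C, head=-3, tape[-5..0]=011000 (head:   ^)
Step 6: in state C at pos -3, read 1 -> (C,1)->write 0,move R,goto H. Now: state=H, head=-2, tape[-5..0]=010000 (head:    ^)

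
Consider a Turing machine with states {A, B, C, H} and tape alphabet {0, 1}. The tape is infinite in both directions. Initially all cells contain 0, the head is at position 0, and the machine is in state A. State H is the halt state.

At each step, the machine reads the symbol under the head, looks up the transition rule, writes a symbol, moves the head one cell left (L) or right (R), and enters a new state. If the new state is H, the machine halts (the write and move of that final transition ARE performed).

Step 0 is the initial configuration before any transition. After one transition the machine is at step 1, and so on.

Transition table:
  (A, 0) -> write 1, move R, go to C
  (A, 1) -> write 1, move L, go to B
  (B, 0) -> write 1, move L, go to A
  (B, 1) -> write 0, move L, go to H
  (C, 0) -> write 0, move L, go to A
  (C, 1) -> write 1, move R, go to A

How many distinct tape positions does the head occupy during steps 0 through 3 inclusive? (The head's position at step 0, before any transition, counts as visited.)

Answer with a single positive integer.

Step 1: in state A at pos 0, read 0 -> (A,0)->write 1,move R,goto C. Now: state=C, head=1, tape[-1..2]=0100 (head:   ^)
Step 2: in state C at pos 1, read 0 -> (C,0)->write 0,move L,goto A. Now: state=A, head=0, tape[-1..2]=0100 (head:  ^)
Step 3: in state A at pos 0, read 1 -> (A,1)->write 1,move L,goto B. Now: state=B, head=-1, tape[-2..2]=00100 (head:  ^)
Head positions at steps 0..3: starting at 0, distinct positions visited = {-1, 0, 1} -> 3 position(s)

Answer: 3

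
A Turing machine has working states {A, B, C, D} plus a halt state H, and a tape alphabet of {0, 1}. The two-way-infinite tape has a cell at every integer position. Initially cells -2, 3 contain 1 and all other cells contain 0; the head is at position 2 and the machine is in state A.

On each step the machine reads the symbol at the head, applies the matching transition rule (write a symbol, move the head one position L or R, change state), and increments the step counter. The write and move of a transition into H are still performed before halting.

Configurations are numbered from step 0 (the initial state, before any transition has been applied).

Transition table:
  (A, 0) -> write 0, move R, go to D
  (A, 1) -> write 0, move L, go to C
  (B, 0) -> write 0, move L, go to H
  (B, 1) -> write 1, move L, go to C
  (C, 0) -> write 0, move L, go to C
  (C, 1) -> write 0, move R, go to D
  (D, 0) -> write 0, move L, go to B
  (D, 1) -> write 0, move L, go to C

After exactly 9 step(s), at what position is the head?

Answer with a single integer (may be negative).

Answer: -3

Derivation:
Step 1: in state A at pos 2, read 0 -> (A,0)->write 0,move R,goto D. Now: state=D, head=3, tape[-3..4]=01000010 (head:       ^)
Step 2: in state D at pos 3, read 1 -> (D,1)->write 0,move L,goto C. Now: state=C, head=2, tape[-3..4]=01000000 (head:      ^)
Step 3: in state C at pos 2, read 0 -> (C,0)->write 0,move L,goto C. Now: state=C, head=1, tape[-3..4]=01000000 (head:     ^)
Step 4: in state C at pos 1, read 0 -> (C,0)->write 0,move L,goto C. Now: state=C, head=0, tape[-3..4]=01000000 (head:    ^)
Step 5: in state C at pos 0, read 0 -> (C,0)->write 0,move L,goto C. Now: state=C, head=-1, tape[-3..4]=01000000 (head:   ^)
Step 6: in state C at pos -1, read 0 -> (C,0)->write 0,move L,goto C. Now: state=C, head=-2, tape[-3..4]=01000000 (head:  ^)
Step 7: in state C at pos -2, read 1 -> (C,1)->write 0,move R,goto D. Now: state=D, head=-1, tape[-3..4]=00000000 (head:   ^)
Step 8: in state D at pos -1, read 0 -> (D,0)->write 0,move L,goto B. Now: state=B, head=-2, tape[-3..4]=00000000 (head:  ^)
Step 9: in state B at pos -2, read 0 -> (B,0)->write 0,move L,goto H. Now: state=H, head=-3, tape[-4..4]=000000000 (head:  ^)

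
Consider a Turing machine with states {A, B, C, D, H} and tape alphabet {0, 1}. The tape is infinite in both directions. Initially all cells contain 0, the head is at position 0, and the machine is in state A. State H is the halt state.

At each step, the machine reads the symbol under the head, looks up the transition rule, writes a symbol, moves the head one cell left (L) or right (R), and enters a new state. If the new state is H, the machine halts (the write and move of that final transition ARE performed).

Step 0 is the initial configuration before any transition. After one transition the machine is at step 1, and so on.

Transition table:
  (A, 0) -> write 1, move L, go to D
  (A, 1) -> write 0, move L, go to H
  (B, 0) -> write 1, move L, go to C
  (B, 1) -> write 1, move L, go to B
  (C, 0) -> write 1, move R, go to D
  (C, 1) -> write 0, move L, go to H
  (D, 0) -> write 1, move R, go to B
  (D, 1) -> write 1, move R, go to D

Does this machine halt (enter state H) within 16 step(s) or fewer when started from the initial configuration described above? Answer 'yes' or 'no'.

Answer: yes

Derivation:
Step 1: in state A at pos 0, read 0 -> (A,0)->write 1,move L,goto D. Now: state=D, head=-1, tape[-2..1]=0010 (head:  ^)
Step 2: in state D at pos -1, read 0 -> (D,0)->write 1,move R,goto B. Now: state=B, head=0, tape[-2..1]=0110 (head:   ^)
Step 3: in state B at pos 0, read 1 -> (B,1)->write 1,move L,goto B. Now: state=B, head=-1, tape[-2..1]=0110 (head:  ^)
Step 4: in state B at pos -1, read 1 -> (B,1)->write 1,move L,goto B. Now: state=B, head=-2, tape[-3..1]=00110 (head:  ^)
Step 5: in state B at pos -2, read 0 -> (B,0)->write 1,move L,goto C. Now: state=C, head=-3, tape[-4..1]=001110 (head:  ^)
Step 6: in state C at pos -3, read 0 -> (C,0)->write 1,move R,goto D. Now: state=D, head=-2, tape[-4..1]=011110 (head:   ^)
Step 7: in state D at pos -2, read 1 -> (D,1)->write 1,move R,goto D. Now: state=D, head=-1, tape[-4..1]=011110 (head:    ^)
Step 8: in state D at pos -1, read 1 -> (D,1)->write 1,move R,goto D. Now: state=D, head=0, tape[-4..1]=011110 (head:     ^)
Step 9: in state D at pos 0, read 1 -> (D,1)->write 1,move R,goto D. Now: state=D, head=1, tape[-4..2]=0111100 (head:      ^)
Step 10: in state D at pos 1, read 0 -> (D,0)->write 1,move R,goto B. Now: state=B, head=2, tape[-4..3]=01111100 (head:       ^)
Step 11: in state B at pos 2, read 0 -> (B,0)->write 1,move L,goto C. Now: state=C, head=1, tape[-4..3]=01111110 (head:      ^)
Step 12: in state C at pos 1, read 1 -> (C,1)->write 0,move L,goto H. Now: state=H, head=0, tape[-4..3]=01111010 (head:     ^)
State H reached at step 12; 12 <= 16 -> yes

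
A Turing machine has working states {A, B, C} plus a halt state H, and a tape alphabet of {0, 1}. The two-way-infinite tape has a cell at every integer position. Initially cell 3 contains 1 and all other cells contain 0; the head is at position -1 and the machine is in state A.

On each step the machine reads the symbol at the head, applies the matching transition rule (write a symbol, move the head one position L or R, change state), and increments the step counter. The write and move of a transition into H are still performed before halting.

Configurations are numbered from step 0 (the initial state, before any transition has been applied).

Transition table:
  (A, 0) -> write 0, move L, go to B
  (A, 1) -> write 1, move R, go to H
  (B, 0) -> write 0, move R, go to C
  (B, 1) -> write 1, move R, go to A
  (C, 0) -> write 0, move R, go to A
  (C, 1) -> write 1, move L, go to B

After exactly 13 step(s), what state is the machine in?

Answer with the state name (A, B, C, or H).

Step 1: in state A at pos -1, read 0 -> (A,0)->write 0,move L,goto B. Now: state=B, head=-2, tape[-3..4]=00000010 (head:  ^)
Step 2: in state B at pos -2, read 0 -> (B,0)->write 0,move R,goto C. Now: state=C, head=-1, tape[-3..4]=00000010 (head:   ^)
Step 3: in state C at pos -1, read 0 -> (C,0)->write 0,move R,goto A. Now: state=A, head=0, tape[-3..4]=00000010 (head:    ^)
Step 4: in state A at pos 0, read 0 -> (A,0)->write 0,move L,goto B. Now: state=B, head=-1, tape[-3..4]=00000010 (head:   ^)
Step 5: in state B at pos -1, read 0 -> (B,0)->write 0,move R,goto C. Now: state=C, head=0, tape[-3..4]=00000010 (head:    ^)
Step 6: in state C at pos 0, read 0 -> (C,0)->write 0,move R,goto A. Now: state=A, head=1, tape[-3..4]=00000010 (head:     ^)
Step 7: in state A at pos 1, read 0 -> (A,0)->write 0,move L,goto B. Now: state=B, head=0, tape[-3..4]=00000010 (head:    ^)
Step 8: in state B at pos 0, read 0 -> (B,0)->write 0,move R,goto C. Now: state=C, head=1, tape[-3..4]=00000010 (head:     ^)
Step 9: in state C at pos 1, read 0 -> (C,0)->write 0,move R,goto A. Now: state=A, head=2, tape[-3..4]=00000010 (head:      ^)
Step 10: in state A at pos 2, read 0 -> (A,0)->write 0,move L,goto B. Now: state=B, head=1, tape[-3..4]=00000010 (head:     ^)
Step 11: in state B at pos 1, read 0 -> (B,0)->write 0,move R,goto C. Now: state=C, head=2, tape[-3..4]=00000010 (head:      ^)
Step 12: in state C at pos 2, read 0 -> (C,0)->write 0,move R,goto A. Now: state=A, head=3, tape[-3..4]=00000010 (head:       ^)
Step 13: in state A at pos 3, read 1 -> (A,1)->write 1,move R,goto H. Now: state=H, head=4, tape[-3..5]=000000100 (head:        ^)

Answer: H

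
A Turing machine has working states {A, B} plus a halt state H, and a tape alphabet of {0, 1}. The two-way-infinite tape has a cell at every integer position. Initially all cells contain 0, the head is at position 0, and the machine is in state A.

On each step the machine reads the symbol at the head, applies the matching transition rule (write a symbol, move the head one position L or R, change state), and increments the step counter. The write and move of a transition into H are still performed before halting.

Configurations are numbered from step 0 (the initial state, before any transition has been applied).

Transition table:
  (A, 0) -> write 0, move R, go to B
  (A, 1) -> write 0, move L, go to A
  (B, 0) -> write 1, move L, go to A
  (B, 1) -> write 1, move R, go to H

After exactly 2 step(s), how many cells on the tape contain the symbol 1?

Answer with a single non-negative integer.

Step 1: in state A at pos 0, read 0 -> (A,0)->write 0,move R,goto B. Now: state=B, head=1, tape[-1..2]=0000 (head:   ^)
Step 2: in state B at pos 1, read 0 -> (B,0)->write 1,move L,goto A. Now: state=A, head=0, tape[-1..2]=0010 (head:  ^)
Cells containing 1 after step 2: {1} -> 1 cell(s)

Answer: 1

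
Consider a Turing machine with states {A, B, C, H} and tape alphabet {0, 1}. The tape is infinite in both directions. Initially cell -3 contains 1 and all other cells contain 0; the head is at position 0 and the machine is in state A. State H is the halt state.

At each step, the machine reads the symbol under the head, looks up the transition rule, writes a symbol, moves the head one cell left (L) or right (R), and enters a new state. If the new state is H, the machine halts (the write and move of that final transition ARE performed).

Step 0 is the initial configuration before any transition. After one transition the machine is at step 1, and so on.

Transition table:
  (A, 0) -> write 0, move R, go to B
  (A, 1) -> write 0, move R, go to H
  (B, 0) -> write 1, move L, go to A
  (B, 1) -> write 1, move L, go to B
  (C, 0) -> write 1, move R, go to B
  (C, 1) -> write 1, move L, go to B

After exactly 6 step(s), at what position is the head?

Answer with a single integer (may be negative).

Step 1: in state A at pos 0, read 0 -> (A,0)->write 0,move R,goto B. Now: state=B, head=1, tape[-4..2]=0100000 (head:      ^)
Step 2: in state B at pos 1, read 0 -> (B,0)->write 1,move L,goto A. Now: state=A, head=0, tape[-4..2]=0100010 (head:     ^)
Step 3: in state A at pos 0, read 0 -> (A,0)->write 0,move R,goto B. Now: state=B, head=1, tape[-4..2]=0100010 (head:      ^)
Step 4: in state B at pos 1, read 1 -> (B,1)->write 1,move L,goto B. Now: state=B, head=0, tape[-4..2]=0100010 (head:     ^)
Step 5: in state B at pos 0, read 0 -> (B,0)->write 1,move L,goto A. Now: state=A, head=-1, tape[-4..2]=0100110 (head:    ^)
Step 6: in state A at pos -1, read 0 -> (A,0)->write 0,move R,goto B. Now: state=B, head=0, tape[-4..2]=0100110 (head:     ^)

Answer: 0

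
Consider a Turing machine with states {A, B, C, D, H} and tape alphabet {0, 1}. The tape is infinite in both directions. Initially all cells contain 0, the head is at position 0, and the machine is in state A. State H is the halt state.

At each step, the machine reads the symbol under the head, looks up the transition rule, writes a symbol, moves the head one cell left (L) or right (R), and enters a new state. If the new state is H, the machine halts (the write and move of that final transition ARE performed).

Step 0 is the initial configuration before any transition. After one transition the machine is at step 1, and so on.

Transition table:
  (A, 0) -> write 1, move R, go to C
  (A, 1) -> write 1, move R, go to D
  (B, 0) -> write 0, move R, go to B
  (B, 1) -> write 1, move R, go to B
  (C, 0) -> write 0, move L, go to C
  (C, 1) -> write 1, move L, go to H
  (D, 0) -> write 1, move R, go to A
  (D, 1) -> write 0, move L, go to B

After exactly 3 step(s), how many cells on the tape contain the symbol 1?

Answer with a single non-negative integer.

Answer: 1

Derivation:
Step 1: in state A at pos 0, read 0 -> (A,0)->write 1,move R,goto C. Now: state=C, head=1, tape[-1..2]=0100 (head:   ^)
Step 2: in state C at pos 1, read 0 -> (C,0)->write 0,move L,goto C. Now: state=C, head=0, tape[-1..2]=0100 (head:  ^)
Step 3: in state C at pos 0, read 1 -> (C,1)->write 1,move L,goto H. Now: state=H, head=-1, tape[-2..2]=00100 (head:  ^)
Cells containing 1 after step 3: {0} -> 1 cell(s)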